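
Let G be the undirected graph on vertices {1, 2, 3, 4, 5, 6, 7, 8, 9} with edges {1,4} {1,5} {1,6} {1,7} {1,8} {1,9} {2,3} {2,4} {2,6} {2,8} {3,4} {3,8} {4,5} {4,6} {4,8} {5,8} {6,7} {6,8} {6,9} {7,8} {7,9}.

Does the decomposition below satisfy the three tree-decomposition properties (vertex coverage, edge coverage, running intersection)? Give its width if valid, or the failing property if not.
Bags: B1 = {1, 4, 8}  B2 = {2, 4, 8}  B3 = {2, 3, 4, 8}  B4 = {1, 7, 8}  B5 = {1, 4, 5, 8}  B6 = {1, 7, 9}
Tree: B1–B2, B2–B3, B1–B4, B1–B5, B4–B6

A tree decomposition must satisfy three properties: every vertex lies in some bag; for every edge, both endpoints lie together in some bag; and for every vertex, the bags containing it form a connected subtree. Here vertex 6 appears in no bag, so the decomposition is invalid.

No — vertex 6 appears in no bag.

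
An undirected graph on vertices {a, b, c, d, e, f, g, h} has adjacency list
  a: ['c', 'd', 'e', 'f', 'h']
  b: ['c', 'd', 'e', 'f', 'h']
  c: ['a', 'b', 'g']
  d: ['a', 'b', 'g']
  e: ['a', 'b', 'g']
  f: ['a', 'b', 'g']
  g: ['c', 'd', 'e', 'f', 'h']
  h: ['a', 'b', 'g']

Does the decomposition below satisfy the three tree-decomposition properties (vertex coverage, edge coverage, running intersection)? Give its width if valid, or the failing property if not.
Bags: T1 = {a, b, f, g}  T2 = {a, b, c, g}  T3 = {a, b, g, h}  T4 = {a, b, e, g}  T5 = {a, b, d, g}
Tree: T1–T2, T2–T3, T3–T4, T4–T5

Every vertex of G appears in some bag (union = {a, b, c, d, e, f, g, h}); every edge is covered by a bag; and for each vertex v the set of bags containing v is connected in the bag tree. The decomposition is therefore valid. The largest bag has 4 vertices, so the width is 3.

Yes; width 3.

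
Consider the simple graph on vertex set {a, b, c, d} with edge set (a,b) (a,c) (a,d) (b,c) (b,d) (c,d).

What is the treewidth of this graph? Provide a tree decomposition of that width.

Treewidth 3.
Bags: B1 = {a, b, c, d}
Tree: (single bag)

With just one bag of size 4, the width is 4 − 1 = 3, so tw(G) ≤ 3. For the lower bound, the 4 vertices {a, b, c, d} are pairwise adjacent, and any tree decomposition puts a clique entirely inside one bag — forcing width ≥ 3. Therefore the treewidth is 3.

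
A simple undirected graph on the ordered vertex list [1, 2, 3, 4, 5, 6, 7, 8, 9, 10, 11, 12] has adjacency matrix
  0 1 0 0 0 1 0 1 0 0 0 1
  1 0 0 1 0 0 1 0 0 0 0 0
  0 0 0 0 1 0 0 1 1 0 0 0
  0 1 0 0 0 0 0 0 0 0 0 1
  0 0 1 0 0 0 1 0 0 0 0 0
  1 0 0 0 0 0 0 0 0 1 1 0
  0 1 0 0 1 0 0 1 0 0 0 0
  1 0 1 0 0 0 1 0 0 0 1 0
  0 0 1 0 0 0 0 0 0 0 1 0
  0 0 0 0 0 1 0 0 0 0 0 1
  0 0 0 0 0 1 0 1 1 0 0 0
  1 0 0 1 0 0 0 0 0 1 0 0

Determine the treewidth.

3

A width-3 tree decomposition is:
Bags: B1 = {3, 5, 7, 9}  B2 = {3, 7, 8, 9}  B3 = {7, 8, 9, 11}  B4 = {2, 7, 8, 11}  B5 = {1, 2, 8, 11}  B6 = {1, 2, 6, 11}  B7 = {1, 2, 4, 6}  B8 = {1, 4, 6, 12}  B9 = {4, 6, 10, 12}
Tree: B1–B2, B2–B3, B3–B4, B4–B5, B5–B6, B6–B7, B7–B8, B8–B9
Every bag has size at most 4, so the width is 4 − 1 = 3 and tw(G) ≤ 3. For the lower bound: the 4 vertex sets {3,5,9}, {7}, {8}, {1,2,6,11} are disjoint, each induces a connected subgraph, and every pair is joined by at least one edge of G. Contracting each set to a single vertex therefore yields K_{4} as a minor, and since treewidth is minor-monotone, tw(G) ≥ tw(K_{4}) = 3. The upper and lower bounds meet at 3, so that is the treewidth.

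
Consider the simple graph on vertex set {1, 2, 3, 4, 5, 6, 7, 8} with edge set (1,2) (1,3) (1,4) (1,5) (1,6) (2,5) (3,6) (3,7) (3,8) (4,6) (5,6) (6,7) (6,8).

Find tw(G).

2

A width-2 tree decomposition is:
Bags: B1 = {3, 6, 7}  B2 = {1, 3, 6}  B3 = {1, 4, 6}  B4 = {1, 5, 6}  B5 = {1, 2, 5}  B6 = {3, 6, 8}
Tree: B1–B2, B2–B3, B3–B4, B4–B5, B1–B6
Every bag has size at most 3, so the width is 3 − 1 = 2 and tw(G) ≤ 2. Conversely, {1, 2, 5} is a clique of size 3, and the vertices of any clique must share a bag in every tree decomposition; so some bag has ≥ 3 vertices and tw(G) ≥ 2. The upper and lower bounds meet at 2, so that is the treewidth.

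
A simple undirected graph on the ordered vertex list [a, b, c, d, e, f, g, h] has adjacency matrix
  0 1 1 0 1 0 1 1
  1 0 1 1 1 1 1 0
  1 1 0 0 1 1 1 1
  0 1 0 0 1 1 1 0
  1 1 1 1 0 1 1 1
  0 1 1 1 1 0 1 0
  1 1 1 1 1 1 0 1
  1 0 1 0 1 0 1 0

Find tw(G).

A width-4 tree decomposition is:
Bags: B1 = {a, b, c, e, g}  B2 = {b, c, e, f, g}  B3 = {a, c, e, g, h}  B4 = {b, d, e, f, g}
Tree: B1–B2, B1–B3, B2–B4
Every bag has size at most 5, so the width is 5 − 1 = 4 and tw(G) ≤ 4. On the other hand G contains the 5-clique {a, c, e, g, h}. A clique must lie in a single bag of any decomposition, so no decomposition can have width below 4. Hence tw(G) = 4 exactly.

4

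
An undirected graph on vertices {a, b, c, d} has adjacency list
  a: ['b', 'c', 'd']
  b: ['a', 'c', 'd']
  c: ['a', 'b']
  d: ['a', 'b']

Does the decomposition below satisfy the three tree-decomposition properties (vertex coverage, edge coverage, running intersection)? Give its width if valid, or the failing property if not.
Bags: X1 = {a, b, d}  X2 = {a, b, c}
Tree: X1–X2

Checking the three conditions: (i) the bags cover all of {a, b, c, d}; (ii) for each edge, some bag contains both endpoints; (iii) the bags containing any fixed vertex form a subtree. All hold, so the decomposition is valid with width 3 − 1 = 2.

Yes; width 2.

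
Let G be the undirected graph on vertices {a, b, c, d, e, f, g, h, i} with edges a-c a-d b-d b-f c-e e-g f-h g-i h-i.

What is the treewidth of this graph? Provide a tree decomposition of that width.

Each bag holds 3 vertices, so the decomposition has width 2, which upper-bounds the treewidth. The edges h–i–g–e–c–a–d–b–f–h form a cycle, so G is not a tree and its treewidth is at least 2. The upper and lower bounds meet at 2, so that is the treewidth.

Treewidth 2.
Bags: B1 = {g, h, i}  B2 = {e, g, h}  B3 = {c, e, h}  B4 = {a, c, h}  B5 = {a, d, h}  B6 = {b, d, h}  B7 = {b, f, h}
Tree: B1–B2, B2–B3, B3–B4, B4–B5, B5–B6, B6–B7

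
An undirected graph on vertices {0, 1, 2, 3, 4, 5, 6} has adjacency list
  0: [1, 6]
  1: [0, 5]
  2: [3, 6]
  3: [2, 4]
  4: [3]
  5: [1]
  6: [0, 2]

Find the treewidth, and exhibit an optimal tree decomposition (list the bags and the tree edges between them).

Treewidth 1.
One such decomposition:
Bags: B1 = {1, 5}  B2 = {0, 1}  B3 = {0, 6}  B4 = {2, 6}  B5 = {2, 3}  B6 = {3, 4}
Tree: B1–B2, B2–B3, B3–B4, B4–B5, B5–B6

The largest bag has 2 vertices, giving width 1; this decomposition certifies tw(G) ≤ 1. G has an edge, so its treewidth is at least 1. Combining the bounds, tw(G) = 1.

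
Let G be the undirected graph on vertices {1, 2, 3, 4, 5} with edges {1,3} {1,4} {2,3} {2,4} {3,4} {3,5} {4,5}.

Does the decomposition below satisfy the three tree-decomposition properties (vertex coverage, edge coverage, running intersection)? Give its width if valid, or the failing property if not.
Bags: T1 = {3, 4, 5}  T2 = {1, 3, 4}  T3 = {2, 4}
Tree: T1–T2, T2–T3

A tree decomposition must satisfy three properties: every vertex lies in some bag; for every edge, both endpoints lie together in some bag; and for every vertex, the bags containing it form a connected subtree. Here edge (3,2) lies in no bag, so the decomposition is invalid.

No — edge (3,2) lies in no bag.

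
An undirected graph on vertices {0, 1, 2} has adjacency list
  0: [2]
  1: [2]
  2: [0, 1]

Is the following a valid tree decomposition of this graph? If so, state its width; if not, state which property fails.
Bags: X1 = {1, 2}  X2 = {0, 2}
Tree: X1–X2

Yes; width 1.

Every vertex of G appears in some bag (union = {0, 1, 2}); every edge is covered by a bag; and for each vertex v the set of bags containing v is connected in the bag tree. The decomposition is therefore valid. The largest bag has 2 vertices, so the width is 1.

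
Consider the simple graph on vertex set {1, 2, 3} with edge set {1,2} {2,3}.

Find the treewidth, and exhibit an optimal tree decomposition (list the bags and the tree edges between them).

The largest bag has 2 vertices, giving width 1; this decomposition certifies tw(G) ≤ 1. Any graph with an edge has treewidth ≥ 1, and G has the edge 2–1. Therefore the treewidth is 1.

Treewidth 1.
Bags: B1 = {1, 2}  B2 = {2, 3}
Tree: B1–B2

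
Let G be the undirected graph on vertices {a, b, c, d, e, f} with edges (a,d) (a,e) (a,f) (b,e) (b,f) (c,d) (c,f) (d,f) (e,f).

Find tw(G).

2

A width-2 tree decomposition is:
Bags: B1 = {b, e, f}  B2 = {a, e, f}  B3 = {a, d, f}  B4 = {c, d, f}
Tree: B1–B2, B2–B3, B3–B4
Every bag has size at most 3, so the width is 3 − 1 = 2 and tw(G) ≤ 2. For the lower bound, the 3 vertices {c, d, f} are pairwise adjacent, and any tree decomposition puts a clique entirely inside one bag — forcing width ≥ 2. The upper and lower bounds meet at 2, so that is the treewidth.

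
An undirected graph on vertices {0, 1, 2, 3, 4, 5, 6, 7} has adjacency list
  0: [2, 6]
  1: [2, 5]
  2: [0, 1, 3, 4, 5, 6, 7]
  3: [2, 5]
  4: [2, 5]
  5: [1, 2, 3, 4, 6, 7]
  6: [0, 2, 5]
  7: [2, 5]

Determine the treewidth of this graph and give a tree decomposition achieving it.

The largest bag has 3 vertices, giving width 2; this decomposition certifies tw(G) ≤ 2. On the other hand G contains the 3-clique {0, 2, 6}. A clique must lie in a single bag of any decomposition, so no decomposition can have width below 2. Combining the bounds, tw(G) = 2.

Treewidth 2.
Bags: B1 = {1, 2, 5}  B2 = {2, 3, 5}  B3 = {2, 5, 6}  B4 = {2, 5, 7}  B5 = {2, 4, 5}  B6 = {0, 2, 6}
Tree: B1–B2, B2–B3, B2–B4, B4–B5, B3–B6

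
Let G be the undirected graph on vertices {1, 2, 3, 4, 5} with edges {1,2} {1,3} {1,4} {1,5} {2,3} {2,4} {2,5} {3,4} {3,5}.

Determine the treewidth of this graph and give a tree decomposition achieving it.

The largest bag has 4 vertices, giving width 3; this decomposition certifies tw(G) ≤ 3. Conversely, {1, 2, 3, 4} is a clique of size 4, and the vertices of any clique must share a bag in every tree decomposition; so some bag has ≥ 4 vertices and tw(G) ≥ 3. Therefore the treewidth is 3.

Treewidth 3.
Bags: B1 = {1, 2, 3, 5}  B2 = {1, 2, 3, 4}
Tree: B1–B2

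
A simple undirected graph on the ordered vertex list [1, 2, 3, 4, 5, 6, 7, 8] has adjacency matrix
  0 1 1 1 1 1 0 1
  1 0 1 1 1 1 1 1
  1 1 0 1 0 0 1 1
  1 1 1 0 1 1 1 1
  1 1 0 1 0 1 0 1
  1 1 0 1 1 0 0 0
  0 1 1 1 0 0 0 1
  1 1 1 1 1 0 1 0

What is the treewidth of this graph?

4

A width-4 tree decomposition is:
Bags: B1 = {1, 2, 4, 5, 8}  B2 = {1, 2, 3, 4, 8}  B3 = {1, 2, 4, 5, 6}  B4 = {2, 3, 4, 7, 8}
Tree: B1–B2, B1–B3, B2–B4
The largest bag has 5 vertices, giving width 4; this decomposition certifies tw(G) ≤ 4. For the lower bound, the 5 vertices {1, 2, 3, 4, 8} are pairwise adjacent, and any tree decomposition puts a clique entirely inside one bag — forcing width ≥ 4. Therefore the treewidth is 4.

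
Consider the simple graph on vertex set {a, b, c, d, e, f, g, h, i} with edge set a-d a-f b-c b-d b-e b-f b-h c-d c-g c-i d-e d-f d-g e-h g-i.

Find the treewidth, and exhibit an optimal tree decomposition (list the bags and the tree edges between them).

Every bag has size at most 3, so the width is 3 − 1 = 2 and tw(G) ≤ 2. For the lower bound, the 3 vertices {c, d, g} are pairwise adjacent, and any tree decomposition puts a clique entirely inside one bag — forcing width ≥ 2. Combining the bounds, tw(G) = 2.

Treewidth 2.
One optimal decomposition is:
Bags: B1 = {b, d, e}  B2 = {b, d, f}  B3 = {b, c, d}  B4 = {b, e, h}  B5 = {c, d, g}  B6 = {a, d, f}  B7 = {c, g, i}
Tree: B1–B2, B1–B3, B1–B4, B3–B5, B2–B6, B5–B7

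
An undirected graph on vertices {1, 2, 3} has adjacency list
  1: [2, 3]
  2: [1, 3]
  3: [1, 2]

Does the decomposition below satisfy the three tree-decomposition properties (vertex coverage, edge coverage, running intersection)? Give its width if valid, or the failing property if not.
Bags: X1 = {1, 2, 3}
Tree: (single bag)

Vertex coverage: the bags together contain {1, 2, 3}, the full vertex set. Edge coverage: each edge of G has both endpoints in at least one bag. Running intersection: for every vertex, the bags containing it form a connected subtree. All three properties hold, so this is a valid tree decomposition of width max|bag| − 1 = 2, and hence tw(G) ≤ 2.

Yes; width 2.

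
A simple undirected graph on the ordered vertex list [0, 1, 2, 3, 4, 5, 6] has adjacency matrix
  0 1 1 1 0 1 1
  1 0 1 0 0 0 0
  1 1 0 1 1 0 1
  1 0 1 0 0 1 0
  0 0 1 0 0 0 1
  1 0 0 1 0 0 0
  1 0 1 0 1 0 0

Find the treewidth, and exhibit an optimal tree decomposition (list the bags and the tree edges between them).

Treewidth 2.
One optimal decomposition is:
Bags: B1 = {0, 2, 6}  B2 = {2, 4, 6}  B3 = {0, 2, 3}  B4 = {0, 1, 2}  B5 = {0, 3, 5}
Tree: B1–B2, B1–B3, B3–B4, B3–B5

Each bag holds 3 vertices, so the decomposition has width 2, which upper-bounds the treewidth. Conversely, {0, 1, 2} is a clique of size 3, and the vertices of any clique must share a bag in every tree decomposition; so some bag has ≥ 3 vertices and tw(G) ≥ 2. Combining the bounds, tw(G) = 2.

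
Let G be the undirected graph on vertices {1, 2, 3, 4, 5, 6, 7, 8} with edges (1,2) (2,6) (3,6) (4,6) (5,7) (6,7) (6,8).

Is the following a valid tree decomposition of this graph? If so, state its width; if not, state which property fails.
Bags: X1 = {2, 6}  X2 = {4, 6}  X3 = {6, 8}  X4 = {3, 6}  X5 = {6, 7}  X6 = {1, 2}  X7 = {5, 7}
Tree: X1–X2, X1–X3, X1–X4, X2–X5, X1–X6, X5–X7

Yes; width 1.

Vertex coverage: the bags together contain {1, 2, 3, 4, 5, 6, 7, 8}, the full vertex set. Edge coverage: each edge of G has both endpoints in at least one bag. Running intersection: for every vertex, the bags containing it form a connected subtree. All three properties hold, so this is a valid tree decomposition of width max|bag| − 1 = 1, and hence tw(G) ≤ 1.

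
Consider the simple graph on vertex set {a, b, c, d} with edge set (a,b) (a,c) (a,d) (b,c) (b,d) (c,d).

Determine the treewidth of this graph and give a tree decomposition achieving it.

With just one bag of size 4, the width is 4 − 1 = 3, so tw(G) ≤ 3. For the lower bound, the 4 vertices {a, b, c, d} are pairwise adjacent, and any tree decomposition puts a clique entirely inside one bag — forcing width ≥ 3. Hence tw(G) = 3 exactly.

Treewidth 3.
Bags: B1 = {a, b, c, d}
Tree: (single bag)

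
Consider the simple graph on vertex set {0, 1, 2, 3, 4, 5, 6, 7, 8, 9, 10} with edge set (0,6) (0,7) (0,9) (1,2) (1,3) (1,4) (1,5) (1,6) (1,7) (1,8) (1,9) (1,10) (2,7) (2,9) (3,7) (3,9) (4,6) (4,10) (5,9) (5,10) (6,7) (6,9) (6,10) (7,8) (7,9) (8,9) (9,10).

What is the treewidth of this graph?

3

A width-3 tree decomposition is:
Bags: B1 = {1, 6, 7, 9}  B2 = {1, 3, 7, 9}  B3 = {0, 6, 7, 9}  B4 = {1, 6, 9, 10}  B5 = {1, 4, 6, 10}  B6 = {1, 5, 9, 10}  B7 = {1, 7, 8, 9}  B8 = {1, 2, 7, 9}
Tree: B1–B2, B1–B3, B1–B4, B4–B5, B4–B6, B2–B7, B7–B8
Each bag holds 4 vertices, so the decomposition has width 3, which upper-bounds the treewidth. On the other hand G contains the 4-clique {0, 6, 7, 9}. A clique must lie in a single bag of any decomposition, so no decomposition can have width below 3. Therefore the treewidth is 3.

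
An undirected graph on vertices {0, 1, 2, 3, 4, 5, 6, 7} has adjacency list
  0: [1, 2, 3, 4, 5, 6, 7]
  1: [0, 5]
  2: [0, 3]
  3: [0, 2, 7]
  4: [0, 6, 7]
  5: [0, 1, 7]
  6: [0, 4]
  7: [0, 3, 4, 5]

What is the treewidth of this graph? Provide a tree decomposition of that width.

Each bag holds 3 vertices, so the decomposition has width 2, which upper-bounds the treewidth. Conversely, {0, 1, 5} is a clique of size 3, and the vertices of any clique must share a bag in every tree decomposition; so some bag has ≥ 3 vertices and tw(G) ≥ 2. Therefore the treewidth is 2.

Treewidth 2.
Bags: B1 = {0, 4, 7}  B2 = {0, 3, 7}  B3 = {0, 5, 7}  B4 = {0, 2, 3}  B5 = {0, 1, 5}  B6 = {0, 4, 6}
Tree: B1–B2, B1–B3, B2–B4, B3–B5, B1–B6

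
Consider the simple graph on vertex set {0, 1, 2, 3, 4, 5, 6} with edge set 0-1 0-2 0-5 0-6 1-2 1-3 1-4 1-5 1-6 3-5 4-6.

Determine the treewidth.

2

A width-2 tree decomposition is:
Bags: B1 = {0, 1, 2}  B2 = {0, 1, 5}  B3 = {0, 1, 6}  B4 = {1, 4, 6}  B5 = {1, 3, 5}
Tree: B1–B2, B1–B3, B3–B4, B2–B5
The largest bag has 3 vertices, giving width 2; this decomposition certifies tw(G) ≤ 2. Conversely, {0, 1, 2} is a clique of size 3, and the vertices of any clique must share a bag in every tree decomposition; so some bag has ≥ 3 vertices and tw(G) ≥ 2. Hence tw(G) = 2 exactly.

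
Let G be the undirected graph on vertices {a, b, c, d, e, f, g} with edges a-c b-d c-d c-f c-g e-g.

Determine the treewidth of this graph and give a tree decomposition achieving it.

Treewidth 1.
One such decomposition:
Bags: B1 = {a, c}  B2 = {c, g}  B3 = {c, f}  B4 = {e, g}  B5 = {c, d}  B6 = {b, d}
Tree: B1–B2, B1–B3, B2–B4, B2–B5, B5–B6

Each bag holds 2 vertices, so the decomposition has width 1, which upper-bounds the treewidth. G has an edge, so its treewidth is at least 1. The upper and lower bounds meet at 1, so that is the treewidth.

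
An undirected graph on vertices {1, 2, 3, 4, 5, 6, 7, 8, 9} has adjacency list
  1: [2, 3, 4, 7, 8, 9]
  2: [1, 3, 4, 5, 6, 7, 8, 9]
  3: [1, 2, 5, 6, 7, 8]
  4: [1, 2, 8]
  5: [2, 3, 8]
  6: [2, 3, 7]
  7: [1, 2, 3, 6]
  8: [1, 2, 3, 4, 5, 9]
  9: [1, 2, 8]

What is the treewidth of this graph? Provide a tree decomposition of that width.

Each bag holds 4 vertices, so the decomposition has width 3, which upper-bounds the treewidth. Conversely, {1, 2, 8, 9} is a clique of size 4, and the vertices of any clique must share a bag in every tree decomposition; so some bag has ≥ 4 vertices and tw(G) ≥ 3. Hence tw(G) = 3 exactly.

Treewidth 3.
One optimal decomposition is:
Bags: B1 = {1, 2, 3, 7}  B2 = {1, 2, 3, 8}  B3 = {1, 2, 4, 8}  B4 = {2, 3, 6, 7}  B5 = {2, 3, 5, 8}  B6 = {1, 2, 8, 9}
Tree: B1–B2, B2–B3, B1–B4, B2–B5, B2–B6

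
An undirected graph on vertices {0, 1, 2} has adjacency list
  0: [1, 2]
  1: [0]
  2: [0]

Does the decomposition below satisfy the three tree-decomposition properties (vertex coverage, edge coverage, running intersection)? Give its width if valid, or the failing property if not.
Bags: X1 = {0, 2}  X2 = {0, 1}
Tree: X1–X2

Yes; width 1.

Every vertex of G appears in some bag (union = {0, 1, 2}); every edge is covered by a bag; and for each vertex v the set of bags containing v is connected in the bag tree. The decomposition is therefore valid. The largest bag has 2 vertices, so the width is 1.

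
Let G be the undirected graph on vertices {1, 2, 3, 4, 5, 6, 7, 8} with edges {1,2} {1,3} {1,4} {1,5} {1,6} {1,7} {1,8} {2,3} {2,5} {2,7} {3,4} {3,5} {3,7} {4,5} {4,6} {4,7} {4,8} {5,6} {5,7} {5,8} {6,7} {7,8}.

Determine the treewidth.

A width-4 tree decomposition is:
Bags: B1 = {1, 4, 5, 7, 8}  B2 = {1, 3, 4, 5, 7}  B3 = {1, 2, 3, 5, 7}  B4 = {1, 4, 5, 6, 7}
Tree: B1–B2, B2–B3, B2–B4
Each bag holds 5 vertices, so the decomposition has width 4, which upper-bounds the treewidth. Conversely, {1, 2, 3, 5, 7} is a clique of size 5, and the vertices of any clique must share a bag in every tree decomposition; so some bag has ≥ 5 vertices and tw(G) ≥ 4. Combining the bounds, tw(G) = 4.

4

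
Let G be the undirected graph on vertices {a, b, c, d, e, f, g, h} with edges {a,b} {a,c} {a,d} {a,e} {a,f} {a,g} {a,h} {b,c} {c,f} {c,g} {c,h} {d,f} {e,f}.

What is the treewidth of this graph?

A width-2 tree decomposition is:
Bags: B1 = {a, c, g}  B2 = {a, c, h}  B3 = {a, c, f}  B4 = {a, e, f}  B5 = {a, b, c}  B6 = {a, d, f}
Tree: B1–B2, B2–B3, B3–B4, B2–B5, B3–B6
Every bag has size at most 3, so the width is 3 − 1 = 2 and tw(G) ≤ 2. On the other hand G contains the 3-clique {a, d, f}. A clique must lie in a single bag of any decomposition, so no decomposition can have width below 2. Therefore the treewidth is 2.

2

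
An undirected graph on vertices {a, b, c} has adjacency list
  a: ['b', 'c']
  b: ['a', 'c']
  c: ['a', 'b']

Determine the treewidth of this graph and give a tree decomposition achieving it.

With just one bag of size 3, the width is 3 − 1 = 2, so tw(G) ≤ 2. Conversely, {a, b, c} is a clique of size 3, and the vertices of any clique must share a bag in every tree decomposition; so some bag has ≥ 3 vertices and tw(G) ≥ 2. The upper and lower bounds meet at 2, so that is the treewidth.

Treewidth 2.
Bags: B1 = {a, b, c}
Tree: (single bag)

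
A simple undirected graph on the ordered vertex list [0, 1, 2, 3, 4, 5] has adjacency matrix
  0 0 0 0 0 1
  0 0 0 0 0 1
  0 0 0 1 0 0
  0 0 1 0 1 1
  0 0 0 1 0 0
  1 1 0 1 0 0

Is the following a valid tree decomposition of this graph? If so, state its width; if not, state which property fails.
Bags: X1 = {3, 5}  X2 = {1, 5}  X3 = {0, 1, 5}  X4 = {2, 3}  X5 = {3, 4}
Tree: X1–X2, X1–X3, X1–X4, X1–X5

A tree decomposition must satisfy three properties: every vertex lies in some bag; for every edge, both endpoints lie together in some bag; and for every vertex, the bags containing it form a connected subtree. Here bags containing vertex 1 are not connected in the tree, so the decomposition is invalid.

No — bags containing vertex 1 are not connected in the tree.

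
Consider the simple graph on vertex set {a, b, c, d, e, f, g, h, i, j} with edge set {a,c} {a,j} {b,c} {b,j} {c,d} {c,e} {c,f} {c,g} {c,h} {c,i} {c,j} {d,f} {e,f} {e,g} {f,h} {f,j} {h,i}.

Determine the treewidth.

A width-2 tree decomposition is:
Bags: B1 = {c, f, h}  B2 = {c, d, f}  B3 = {c, f, j}  B4 = {c, h, i}  B5 = {c, e, f}  B6 = {c, e, g}  B7 = {b, c, j}  B8 = {a, c, j}
Tree: B1–B2, B2–B3, B1–B4, B1–B5, B5–B6, B3–B7, B3–B8
Each bag holds 3 vertices, so the decomposition has width 2, which upper-bounds the treewidth. For the lower bound, the 3 vertices {c, d, f} are pairwise adjacent, and any tree decomposition puts a clique entirely inside one bag — forcing width ≥ 2. Therefore the treewidth is 2.

2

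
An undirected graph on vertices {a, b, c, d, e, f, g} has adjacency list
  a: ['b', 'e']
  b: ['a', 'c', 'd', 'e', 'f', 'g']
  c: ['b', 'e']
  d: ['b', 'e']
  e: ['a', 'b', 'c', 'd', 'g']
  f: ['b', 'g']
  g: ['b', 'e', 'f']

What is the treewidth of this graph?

A width-2 tree decomposition is:
Bags: B1 = {b, e, g}  B2 = {b, f, g}  B3 = {b, d, e}  B4 = {b, c, e}  B5 = {a, b, e}
Tree: B1–B2, B1–B3, B3–B4, B3–B5
Each bag holds 3 vertices, so the decomposition has width 2, which upper-bounds the treewidth. Conversely, {b, d, e} is a clique of size 3, and the vertices of any clique must share a bag in every tree decomposition; so some bag has ≥ 3 vertices and tw(G) ≥ 2. Combining the bounds, tw(G) = 2.

2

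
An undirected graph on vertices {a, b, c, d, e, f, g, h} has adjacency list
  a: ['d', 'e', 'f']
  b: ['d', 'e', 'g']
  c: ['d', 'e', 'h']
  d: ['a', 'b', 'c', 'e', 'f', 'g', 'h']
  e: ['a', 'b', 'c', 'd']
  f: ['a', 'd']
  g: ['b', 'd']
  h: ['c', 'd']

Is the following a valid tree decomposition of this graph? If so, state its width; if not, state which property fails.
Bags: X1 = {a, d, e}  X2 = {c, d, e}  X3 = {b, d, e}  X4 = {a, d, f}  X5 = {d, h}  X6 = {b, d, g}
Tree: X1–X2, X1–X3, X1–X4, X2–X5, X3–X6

No — edge (c,h) lies in no bag.

A tree decomposition must satisfy three properties: every vertex lies in some bag; for every edge, both endpoints lie together in some bag; and for every vertex, the bags containing it form a connected subtree. Here edge (c,h) lies in no bag, so the decomposition is invalid.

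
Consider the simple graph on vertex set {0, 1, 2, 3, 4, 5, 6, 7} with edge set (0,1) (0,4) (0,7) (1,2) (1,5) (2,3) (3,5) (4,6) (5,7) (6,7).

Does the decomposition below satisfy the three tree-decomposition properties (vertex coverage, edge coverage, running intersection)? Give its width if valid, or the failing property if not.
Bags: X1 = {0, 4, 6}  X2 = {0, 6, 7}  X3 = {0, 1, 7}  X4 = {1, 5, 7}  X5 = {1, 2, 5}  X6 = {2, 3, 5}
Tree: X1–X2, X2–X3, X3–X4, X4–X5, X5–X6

Every vertex of G appears in some bag (union = {0, 1, 2, 3, 4, 5, 6, 7}); every edge is covered by a bag; and for each vertex v the set of bags containing v is connected in the bag tree. The decomposition is therefore valid. The largest bag has 3 vertices, so the width is 2.

Yes; width 2.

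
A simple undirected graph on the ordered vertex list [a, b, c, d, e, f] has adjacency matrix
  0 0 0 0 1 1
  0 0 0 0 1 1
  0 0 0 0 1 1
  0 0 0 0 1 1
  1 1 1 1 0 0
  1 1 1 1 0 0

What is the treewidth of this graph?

A width-2 tree decomposition is:
Bags: B1 = {d, e, f}  B2 = {c, e, f}  B3 = {b, e, f}  B4 = {a, e, f}
Tree: B1–B2, B2–B3, B3–B4
Every bag has size at most 3, so the width is 3 − 1 = 2 and tw(G) ≤ 2. For the lower bound, G contains the cycle d–e–c–f–d, so G is not a forest; only forests have treewidth ≤ 1, hence tw(G) ≥ 2. Therefore the treewidth is 2.

2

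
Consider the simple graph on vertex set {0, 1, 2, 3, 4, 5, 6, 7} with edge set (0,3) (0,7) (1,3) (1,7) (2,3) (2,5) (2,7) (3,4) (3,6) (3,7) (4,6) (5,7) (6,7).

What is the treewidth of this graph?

2

A width-2 tree decomposition is:
Bags: B1 = {2, 3, 7}  B2 = {2, 5, 7}  B3 = {1, 3, 7}  B4 = {0, 3, 7}  B5 = {3, 6, 7}  B6 = {3, 4, 6}
Tree: B1–B2, B1–B3, B1–B4, B4–B5, B5–B6
Every bag has size at most 3, so the width is 3 − 1 = 2 and tw(G) ≤ 2. Conversely, {3, 4, 6} is a clique of size 3, and the vertices of any clique must share a bag in every tree decomposition; so some bag has ≥ 3 vertices and tw(G) ≥ 2. The upper and lower bounds meet at 2, so that is the treewidth.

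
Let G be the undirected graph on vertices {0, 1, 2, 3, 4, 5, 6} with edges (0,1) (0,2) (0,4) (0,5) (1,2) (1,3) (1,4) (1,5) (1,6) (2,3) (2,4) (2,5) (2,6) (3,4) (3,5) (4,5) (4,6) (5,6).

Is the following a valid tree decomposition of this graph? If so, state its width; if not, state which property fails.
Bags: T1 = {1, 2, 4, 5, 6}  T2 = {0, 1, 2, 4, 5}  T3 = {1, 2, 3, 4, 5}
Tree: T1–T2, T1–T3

Yes; width 4.

Vertex coverage: the bags together contain {0, 1, 2, 3, 4, 5, 6}, the full vertex set. Edge coverage: each edge of G has both endpoints in at least one bag. Running intersection: for every vertex, the bags containing it form a connected subtree. All three properties hold, so this is a valid tree decomposition of width max|bag| − 1 = 4, and hence tw(G) ≤ 4.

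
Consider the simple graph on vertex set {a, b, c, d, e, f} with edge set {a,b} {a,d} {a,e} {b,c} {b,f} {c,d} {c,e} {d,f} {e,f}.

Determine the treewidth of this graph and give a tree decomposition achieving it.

The largest bag has 4 vertices, giving width 3; this decomposition certifies tw(G) ≤ 3. For the lower bound: the 4 vertex sets {b,f}, {c,d}, {e}, {a} are disjoint, each induces a connected subgraph, and every pair is joined by at least one edge of G. Contracting each set to a single vertex therefore yields K_{4} as a minor, and since treewidth is minor-monotone, tw(G) ≥ tw(K_{4}) = 3. Hence tw(G) = 3 exactly.

Treewidth 3.
One such decomposition:
Bags: B1 = {b, d, e, f}  B2 = {b, c, d, e}  B3 = {a, b, d, e}
Tree: B1–B2, B2–B3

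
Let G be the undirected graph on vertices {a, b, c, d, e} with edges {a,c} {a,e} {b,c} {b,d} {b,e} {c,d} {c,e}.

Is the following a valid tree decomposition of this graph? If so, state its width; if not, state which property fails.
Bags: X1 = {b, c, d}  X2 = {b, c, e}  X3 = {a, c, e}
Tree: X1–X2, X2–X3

Every vertex of G appears in some bag (union = {a, b, c, d, e}); every edge is covered by a bag; and for each vertex v the set of bags containing v is connected in the bag tree. The decomposition is therefore valid. The largest bag has 3 vertices, so the width is 2.

Yes; width 2.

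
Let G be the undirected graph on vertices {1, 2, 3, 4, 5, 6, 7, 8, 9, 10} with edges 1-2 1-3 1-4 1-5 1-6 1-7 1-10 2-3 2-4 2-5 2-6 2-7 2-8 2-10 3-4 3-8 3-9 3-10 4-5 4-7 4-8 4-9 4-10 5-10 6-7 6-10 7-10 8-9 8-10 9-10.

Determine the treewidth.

4

A width-4 tree decomposition is:
Bags: B1 = {1, 2, 4, 7, 10}  B2 = {1, 2, 6, 7, 10}  B3 = {1, 2, 3, 4, 10}  B4 = {2, 3, 4, 8, 10}  B5 = {3, 4, 8, 9, 10}  B6 = {1, 2, 4, 5, 10}
Tree: B1–B2, B1–B3, B3–B4, B4–B5, B1–B6
The largest bag has 5 vertices, giving width 4; this decomposition certifies tw(G) ≤ 4. For the lower bound, the 5 vertices {3, 4, 8, 9, 10} are pairwise adjacent, and any tree decomposition puts a clique entirely inside one bag — forcing width ≥ 4. Therefore the treewidth is 4.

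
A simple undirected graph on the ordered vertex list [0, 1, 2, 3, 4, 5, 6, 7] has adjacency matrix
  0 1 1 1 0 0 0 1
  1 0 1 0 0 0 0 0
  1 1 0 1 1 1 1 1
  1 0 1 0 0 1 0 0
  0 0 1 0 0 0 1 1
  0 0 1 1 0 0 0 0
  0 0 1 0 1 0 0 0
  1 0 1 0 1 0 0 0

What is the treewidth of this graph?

A width-2 tree decomposition is:
Bags: B1 = {2, 3, 5}  B2 = {0, 2, 3}  B3 = {0, 1, 2}  B4 = {0, 2, 7}  B5 = {2, 4, 7}  B6 = {2, 4, 6}
Tree: B1–B2, B2–B3, B2–B4, B4–B5, B5–B6
Each bag holds 3 vertices, so the decomposition has width 2, which upper-bounds the treewidth. Conversely, {0, 1, 2} is a clique of size 3, and the vertices of any clique must share a bag in every tree decomposition; so some bag has ≥ 3 vertices and tw(G) ≥ 2. Therefore the treewidth is 2.

2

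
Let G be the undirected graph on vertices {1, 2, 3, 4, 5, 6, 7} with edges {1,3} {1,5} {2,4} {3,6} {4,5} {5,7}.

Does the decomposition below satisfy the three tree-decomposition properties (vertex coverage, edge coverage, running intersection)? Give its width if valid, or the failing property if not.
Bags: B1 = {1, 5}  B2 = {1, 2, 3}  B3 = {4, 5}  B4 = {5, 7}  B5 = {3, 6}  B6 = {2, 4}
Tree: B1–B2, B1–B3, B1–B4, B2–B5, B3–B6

No — bags containing vertex 2 are not connected in the tree.

A tree decomposition must satisfy three properties: every vertex lies in some bag; for every edge, both endpoints lie together in some bag; and for every vertex, the bags containing it form a connected subtree. Here bags containing vertex 2 are not connected in the tree, so the decomposition is invalid.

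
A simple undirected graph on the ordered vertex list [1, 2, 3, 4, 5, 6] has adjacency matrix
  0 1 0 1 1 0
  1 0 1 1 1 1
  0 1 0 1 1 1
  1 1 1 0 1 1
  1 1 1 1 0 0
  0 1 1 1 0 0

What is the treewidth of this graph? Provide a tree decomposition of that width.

The largest bag has 4 vertices, giving width 3; this decomposition certifies tw(G) ≤ 3. Conversely, {1, 2, 4, 5} is a clique of size 4, and the vertices of any clique must share a bag in every tree decomposition; so some bag has ≥ 4 vertices and tw(G) ≥ 3. Therefore the treewidth is 3.

Treewidth 3.
One such decomposition:
Bags: B1 = {2, 3, 4, 6}  B2 = {2, 3, 4, 5}  B3 = {1, 2, 4, 5}
Tree: B1–B2, B2–B3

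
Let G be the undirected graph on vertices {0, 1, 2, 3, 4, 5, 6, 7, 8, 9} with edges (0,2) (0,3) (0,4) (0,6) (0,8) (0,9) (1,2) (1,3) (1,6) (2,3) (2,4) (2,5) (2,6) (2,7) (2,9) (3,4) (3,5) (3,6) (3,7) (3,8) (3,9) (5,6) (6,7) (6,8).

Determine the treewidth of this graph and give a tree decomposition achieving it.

Treewidth 3.
One optimal decomposition is:
Bags: B1 = {1, 2, 3, 6}  B2 = {2, 3, 5, 6}  B3 = {0, 2, 3, 6}  B4 = {0, 2, 3, 9}  B5 = {0, 3, 6, 8}  B6 = {2, 3, 6, 7}  B7 = {0, 2, 3, 4}
Tree: B1–B2, B2–B3, B3–B4, B3–B5, B2–B6, B3–B7

The largest bag has 4 vertices, giving width 3; this decomposition certifies tw(G) ≤ 3. Conversely, {0, 3, 6, 8} is a clique of size 4, and the vertices of any clique must share a bag in every tree decomposition; so some bag has ≥ 4 vertices and tw(G) ≥ 3. Combining the bounds, tw(G) = 3.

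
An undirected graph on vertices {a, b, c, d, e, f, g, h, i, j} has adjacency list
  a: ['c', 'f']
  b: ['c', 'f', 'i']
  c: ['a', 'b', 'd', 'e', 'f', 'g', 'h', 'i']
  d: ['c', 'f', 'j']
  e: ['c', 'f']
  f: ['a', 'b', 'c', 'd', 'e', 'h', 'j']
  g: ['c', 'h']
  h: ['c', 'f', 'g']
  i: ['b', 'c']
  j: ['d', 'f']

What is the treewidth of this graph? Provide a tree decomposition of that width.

Treewidth 2.
Bags: B1 = {d, f, j}  B2 = {c, d, f}  B3 = {c, e, f}  B4 = {c, f, h}  B5 = {b, c, f}  B6 = {c, g, h}  B7 = {a, c, f}  B8 = {b, c, i}
Tree: B1–B2, B2–B3, B3–B4, B3–B5, B4–B6, B2–B7, B5–B8

The largest bag has 3 vertices, giving width 2; this decomposition certifies tw(G) ≤ 2. For the lower bound, the 3 vertices {d, f, j} are pairwise adjacent, and any tree decomposition puts a clique entirely inside one bag — forcing width ≥ 2. Hence tw(G) = 2 exactly.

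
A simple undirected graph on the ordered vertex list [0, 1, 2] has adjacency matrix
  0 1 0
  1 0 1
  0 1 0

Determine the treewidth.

1

A width-1 tree decomposition is:
Bags: B1 = {0, 1}  B2 = {1, 2}
Tree: B1–B2
Each bag holds 2 vertices, so the decomposition has width 1, which upper-bounds the treewidth. Since G has at least one edge (e.g. 0–1), it is not an edgeless graph, so tw(G) ≥ 1. Therefore the treewidth is 1.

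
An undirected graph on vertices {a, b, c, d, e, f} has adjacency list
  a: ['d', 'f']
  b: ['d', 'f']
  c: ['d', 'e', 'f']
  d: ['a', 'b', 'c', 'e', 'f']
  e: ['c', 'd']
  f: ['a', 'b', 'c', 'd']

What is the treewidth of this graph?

A width-2 tree decomposition is:
Bags: B1 = {c, d, f}  B2 = {a, d, f}  B3 = {b, d, f}  B4 = {c, d, e}
Tree: B1–B2, B2–B3, B1–B4
Every bag has size at most 3, so the width is 3 − 1 = 2 and tw(G) ≤ 2. For the lower bound, the 3 vertices {c, d, e} are pairwise adjacent, and any tree decomposition puts a clique entirely inside one bag — forcing width ≥ 2. Hence tw(G) = 2 exactly.

2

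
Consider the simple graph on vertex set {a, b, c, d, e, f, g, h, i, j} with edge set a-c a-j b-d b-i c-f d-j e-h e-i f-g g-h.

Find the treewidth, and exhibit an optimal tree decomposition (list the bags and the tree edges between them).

The largest bag has 3 vertices, giving width 2; this decomposition certifies tw(G) ≤ 2. The edges a–c–f–g–h–e–i–b–d–j–a form a cycle, so G is not a tree and its treewidth is at least 2. Hence tw(G) = 2 exactly.

Treewidth 2.
One such decomposition:
Bags: B1 = {a, c, f}  B2 = {a, f, g}  B3 = {a, g, h}  B4 = {a, e, h}  B5 = {a, e, i}  B6 = {a, b, i}  B7 = {a, b, d}  B8 = {a, d, j}
Tree: B1–B2, B2–B3, B3–B4, B4–B5, B5–B6, B6–B7, B7–B8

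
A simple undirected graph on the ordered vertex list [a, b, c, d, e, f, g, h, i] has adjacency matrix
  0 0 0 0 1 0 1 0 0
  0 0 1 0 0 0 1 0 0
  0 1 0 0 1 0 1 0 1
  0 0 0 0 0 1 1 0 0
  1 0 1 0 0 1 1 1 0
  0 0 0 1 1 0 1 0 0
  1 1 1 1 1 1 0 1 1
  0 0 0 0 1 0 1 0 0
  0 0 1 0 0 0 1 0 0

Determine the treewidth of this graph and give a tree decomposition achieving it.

Each bag holds 3 vertices, so the decomposition has width 2, which upper-bounds the treewidth. For the lower bound, the 3 vertices {d, f, g} are pairwise adjacent, and any tree decomposition puts a clique entirely inside one bag — forcing width ≥ 2. Combining the bounds, tw(G) = 2.

Treewidth 2.
One optimal decomposition is:
Bags: B1 = {e, f, g}  B2 = {c, e, g}  B3 = {b, c, g}  B4 = {c, g, i}  B5 = {a, e, g}  B6 = {e, g, h}  B7 = {d, f, g}
Tree: B1–B2, B2–B3, B2–B4, B2–B5, B1–B6, B1–B7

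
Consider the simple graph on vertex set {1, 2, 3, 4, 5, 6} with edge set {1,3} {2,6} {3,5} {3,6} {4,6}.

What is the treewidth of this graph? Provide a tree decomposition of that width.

Treewidth 1.
Bags: B1 = {3, 6}  B2 = {3, 5}  B3 = {1, 3}  B4 = {2, 6}  B5 = {4, 6}
Tree: B1–B2, B1–B3, B1–B4, B1–B5

Every bag has size at most 2, so the width is 2 − 1 = 1 and tw(G) ≤ 1. G has an edge, so its treewidth is at least 1. Therefore the treewidth is 1.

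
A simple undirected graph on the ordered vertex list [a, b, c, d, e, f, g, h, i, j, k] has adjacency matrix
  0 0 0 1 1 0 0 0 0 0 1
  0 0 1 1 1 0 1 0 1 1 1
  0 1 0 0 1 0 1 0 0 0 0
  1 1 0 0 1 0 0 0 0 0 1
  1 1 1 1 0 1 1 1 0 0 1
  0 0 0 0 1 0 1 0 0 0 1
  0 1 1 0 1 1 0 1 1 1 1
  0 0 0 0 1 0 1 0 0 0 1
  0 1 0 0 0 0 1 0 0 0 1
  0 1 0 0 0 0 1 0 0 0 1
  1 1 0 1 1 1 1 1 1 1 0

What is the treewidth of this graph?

3

A width-3 tree decomposition is:
Bags: B1 = {b, e, g, k}  B2 = {e, f, g, k}  B3 = {e, g, h, k}  B4 = {b, d, e, k}  B5 = {b, g, i, k}  B6 = {b, c, e, g}  B7 = {a, d, e, k}  B8 = {b, g, j, k}
Tree: B1–B2, B1–B3, B1–B4, B1–B5, B1–B6, B4–B7, B1–B8
The largest bag has 4 vertices, giving width 3; this decomposition certifies tw(G) ≤ 3. On the other hand G contains the 4-clique {b, c, e, g}. A clique must lie in a single bag of any decomposition, so no decomposition can have width below 3. Therefore the treewidth is 3.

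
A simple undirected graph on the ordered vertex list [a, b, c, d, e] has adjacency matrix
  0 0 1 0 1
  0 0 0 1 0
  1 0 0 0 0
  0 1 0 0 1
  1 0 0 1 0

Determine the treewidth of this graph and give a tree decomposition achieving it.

Treewidth 1.
Bags: B1 = {b, d}  B2 = {d, e}  B3 = {a, e}  B4 = {a, c}
Tree: B1–B2, B2–B3, B3–B4

The largest bag has 2 vertices, giving width 1; this decomposition certifies tw(G) ≤ 1. Any graph with an edge has treewidth ≥ 1, and G has the edge b–d. The upper and lower bounds meet at 1, so that is the treewidth.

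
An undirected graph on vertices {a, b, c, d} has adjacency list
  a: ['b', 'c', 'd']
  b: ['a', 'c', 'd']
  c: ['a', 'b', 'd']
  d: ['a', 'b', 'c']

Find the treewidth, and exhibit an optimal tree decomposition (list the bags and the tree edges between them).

Treewidth 3.
Bags: B1 = {a, b, c, d}
Tree: (single bag)

With just one bag of size 4, the width is 4 − 1 = 3, so tw(G) ≤ 3. On the other hand G contains the 4-clique {a, b, c, d}. A clique must lie in a single bag of any decomposition, so no decomposition can have width below 3. Therefore the treewidth is 3.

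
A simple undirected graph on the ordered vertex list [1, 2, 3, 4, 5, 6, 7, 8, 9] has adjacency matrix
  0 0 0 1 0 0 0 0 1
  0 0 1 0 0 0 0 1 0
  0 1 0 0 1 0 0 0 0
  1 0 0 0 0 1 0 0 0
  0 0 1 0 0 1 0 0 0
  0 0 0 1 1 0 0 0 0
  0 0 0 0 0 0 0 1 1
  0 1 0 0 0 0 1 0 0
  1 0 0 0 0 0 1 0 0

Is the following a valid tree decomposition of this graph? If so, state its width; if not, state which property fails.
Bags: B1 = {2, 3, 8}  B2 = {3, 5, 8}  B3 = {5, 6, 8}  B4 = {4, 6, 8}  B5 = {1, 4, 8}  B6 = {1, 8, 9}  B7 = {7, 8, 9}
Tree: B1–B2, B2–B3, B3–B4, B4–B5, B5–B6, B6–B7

Checking the three conditions: (i) the bags cover all of {1, 2, 3, 4, 5, 6, 7, 8, 9}; (ii) for each edge, some bag contains both endpoints; (iii) the bags containing any fixed vertex form a subtree. All hold, so the decomposition is valid with width 3 − 1 = 2.

Yes; width 2.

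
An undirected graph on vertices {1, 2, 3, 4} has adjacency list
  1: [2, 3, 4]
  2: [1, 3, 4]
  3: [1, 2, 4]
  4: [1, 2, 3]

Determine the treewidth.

A width-3 tree decomposition is:
Bags: B1 = {1, 2, 3, 4}
Tree: (single bag)
With just one bag of size 4, the width is 4 − 1 = 3, so tw(G) ≤ 3. For the lower bound, the 4 vertices {1, 2, 3, 4} are pairwise adjacent, and any tree decomposition puts a clique entirely inside one bag — forcing width ≥ 3. Hence tw(G) = 3 exactly.

3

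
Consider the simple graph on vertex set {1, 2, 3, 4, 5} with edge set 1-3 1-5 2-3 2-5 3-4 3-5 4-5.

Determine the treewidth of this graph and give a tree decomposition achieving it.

Each bag holds 3 vertices, so the decomposition has width 2, which upper-bounds the treewidth. On the other hand G contains the 3-clique {1, 3, 5}. A clique must lie in a single bag of any decomposition, so no decomposition can have width below 2. Therefore the treewidth is 2.

Treewidth 2.
One optimal decomposition is:
Bags: B1 = {2, 3, 5}  B2 = {1, 3, 5}  B3 = {3, 4, 5}
Tree: B1–B2, B2–B3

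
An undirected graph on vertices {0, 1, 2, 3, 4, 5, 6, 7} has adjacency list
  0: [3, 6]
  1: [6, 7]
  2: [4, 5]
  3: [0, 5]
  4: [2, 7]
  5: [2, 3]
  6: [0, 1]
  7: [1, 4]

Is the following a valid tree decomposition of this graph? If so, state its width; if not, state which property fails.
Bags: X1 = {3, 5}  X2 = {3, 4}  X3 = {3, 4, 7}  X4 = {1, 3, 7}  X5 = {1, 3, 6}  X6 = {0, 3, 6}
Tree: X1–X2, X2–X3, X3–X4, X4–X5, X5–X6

No — vertex 2 appears in no bag.

A tree decomposition must satisfy three properties: every vertex lies in some bag; for every edge, both endpoints lie together in some bag; and for every vertex, the bags containing it form a connected subtree. Here vertex 2 appears in no bag, so the decomposition is invalid.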